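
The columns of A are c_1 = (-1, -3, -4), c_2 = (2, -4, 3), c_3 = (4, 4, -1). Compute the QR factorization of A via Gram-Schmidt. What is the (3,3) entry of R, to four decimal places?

r_{33} = 4.7469

q_1 = c_1/‖c_1‖ = (-1, -3, -4)/5.0990 = (-0.1961, -0.5883, -0.7845).
r_{12} = q_1·c_2 = -0.3922.
u_2 = c_2 + 0.3922·q_1 = (1.9231, -4.2308, 2.6923).
‖u_2‖ = 5.3709, so q_2 = (0.3581, -0.7877, 0.5013).
r_{13} = q_1·c_3 = -2.3534; r_{23} = q_2·c_3 = -2.2200.
u_3 = c_3 + 2.3534·q_1 + 2.2200·q_2 = (4.3333, 0.8667, -1.7333).
r_{33} = ‖u_3‖ = 4.7469.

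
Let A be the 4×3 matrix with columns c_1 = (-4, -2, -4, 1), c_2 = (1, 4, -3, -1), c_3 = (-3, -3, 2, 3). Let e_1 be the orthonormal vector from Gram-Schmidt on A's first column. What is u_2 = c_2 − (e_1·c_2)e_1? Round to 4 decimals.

u_2 = (0.8919, 3.9459, -3.1081, -0.9730)

c_1 = (-4, -2, -4, 1); ‖c_1‖ = 6.0828, so e_1 = (-0.6576, -0.3288, -0.6576, 0.1644).
e_1·c_2 = (-0.6576)·1 + (-0.3288)·4 + (-0.6576)·(-3) + 0.1644·(-1) = -0.1644.
u_2 = c_2 + 0.1644·e_1 = (0.8919, 3.9459, -3.1081, -0.9730).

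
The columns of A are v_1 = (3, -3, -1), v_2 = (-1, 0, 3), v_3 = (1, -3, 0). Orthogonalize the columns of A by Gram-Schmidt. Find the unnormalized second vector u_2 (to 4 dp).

e_1 = v_1/‖v_1‖ = (3, -3, -1)/4.3589 = (0.6882, -0.6882, -0.2294).
r_{12} = e_1·v_2 = -1.3765.
u_2 = v_2 + 1.3765·e_1 = (-0.0526, -0.9474, 2.6842).

u_2 = (-0.0526, -0.9474, 2.6842)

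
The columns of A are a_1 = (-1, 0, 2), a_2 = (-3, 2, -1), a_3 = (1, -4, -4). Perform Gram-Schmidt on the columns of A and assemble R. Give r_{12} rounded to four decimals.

a_1 = (-1, 0, 2); ‖a_1‖ = 2.2361, so q_1 = (-0.4472, 0.0000, 0.8944).
r_{12} = q_1·a_2 = 0.4472.

r_{12} = 0.4472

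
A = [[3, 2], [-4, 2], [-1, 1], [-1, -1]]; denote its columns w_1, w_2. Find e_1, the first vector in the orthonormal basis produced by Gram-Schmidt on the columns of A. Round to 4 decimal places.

e_1 = w_1/‖w_1‖ = (3, -4, -1, -1)/5.1962 = (0.5774, -0.7698, -0.1925, -0.1925).

e_1 = (0.5774, -0.7698, -0.1925, -0.1925)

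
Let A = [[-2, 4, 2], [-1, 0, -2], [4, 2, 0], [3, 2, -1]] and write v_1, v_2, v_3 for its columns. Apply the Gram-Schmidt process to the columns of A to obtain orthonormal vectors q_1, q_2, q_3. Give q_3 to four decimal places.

q_3 = (0.1287, -0.9083, 0.1216, -0.3790)

q_1 = v_1/‖v_1‖ = (-2, -1, 4, 3)/5.4772 = (-0.3651, -0.1826, 0.7303, 0.5477).
r_{12} = q_1·v_2 = 1.0954.
u_2 = v_2 − 1.0954·q_1 = (4.4000, 0.2000, 1.2000, 1.4000).
‖u_2‖ = 4.7749, so q_2 = (0.9215, 0.0419, 0.2513, 0.2932).
r_{13} = q_1·v_3 = -0.9129; r_{23} = q_2·v_3 = 1.4660.
u_3 = v_3 + 0.9129·q_1 − 1.4660·q_2 = (0.3158, -2.2281, 0.2982, -0.9298).
‖u_3‖ = 2.4531, so q_3 = (0.1287, -0.9083, 0.1216, -0.3790).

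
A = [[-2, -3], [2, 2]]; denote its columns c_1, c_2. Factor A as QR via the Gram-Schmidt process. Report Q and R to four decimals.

Q = [[-0.7071, -0.7071], [0.7071, -0.7071]], R = [[2.8284, 3.5355], [0.0000, 0.7071]]

c_1 = (-2, 2); ‖c_1‖ = 2.8284, so e_1 = (-0.7071, 0.7071).
e_1·c_2 = (-0.7071)·(-3) + 0.7071·2 = 3.5355.
u_2 = c_2 − 3.5355·e_1 = (-0.5000, -0.5000).
‖u_2‖ = 0.7071, so e_2 = (-0.7071, -0.7071).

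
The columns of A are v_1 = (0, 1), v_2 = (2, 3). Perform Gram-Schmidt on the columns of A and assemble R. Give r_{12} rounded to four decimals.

r_{12} = 3.0000

v_1 = (0, 1); ‖v_1‖ = 1.0000, so e_1 = (0.0000, 1.0000).
r_{12} = e_1·v_2 = 3.0000.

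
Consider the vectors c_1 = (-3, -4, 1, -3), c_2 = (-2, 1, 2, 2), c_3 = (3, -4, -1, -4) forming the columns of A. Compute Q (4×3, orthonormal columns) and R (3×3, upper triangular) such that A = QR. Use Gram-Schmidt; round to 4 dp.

Q = [[-0.5071, -0.6049, 0.6136], [-0.6761, 0.2149, -0.3679], [0.1690, 0.5731, 0.6904], [-0.5071, 0.5094, 0.1071]], R = [[5.9161, -0.3381, 3.0426], [0.0000, 3.5897, -5.2850], [0.0000, 0.0000, 2.1935]]

q_1 = c_1/‖c_1‖ = (-3, -4, 1, -3)/5.9161 = (-0.5071, -0.6761, 0.1690, -0.5071).
r_{12} = q_1·c_2 = -0.3381.
u_2 = c_2 + 0.3381·q_1 = (-2.1714, 0.7714, 2.0571, 1.8286).
‖u_2‖ = 3.5897, so q_2 = (-0.6049, 0.2149, 0.5731, 0.5094).
r_{13} = q_1·c_3 = 3.0426; r_{23} = q_2·c_3 = -5.2850.
u_3 = c_3 − 3.0426·q_1 + 5.2850·q_2 = (1.3459, -0.8071, 1.5144, 0.2350).
‖u_3‖ = 2.1935, so q_3 = (0.6136, -0.3679, 0.6904, 0.1071).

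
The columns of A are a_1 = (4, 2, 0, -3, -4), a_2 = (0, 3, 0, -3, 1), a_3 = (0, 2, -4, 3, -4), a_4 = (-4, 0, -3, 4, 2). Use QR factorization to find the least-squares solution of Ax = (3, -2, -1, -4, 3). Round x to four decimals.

a_1 = (4, 2, 0, -3, -4); ‖a_1‖ = 6.7082, so q_1 = (0.5963, 0.2981, 0.0000, -0.4472, -0.5963).
q_1·a_2 = 0.5963·0 + 0.2981·3 + 0.0000·0 + (-0.4472)·(-3) + (-0.5963)·1 = 1.6398.
u_2 = a_2 − 1.6398·q_1 = (-0.9778, 2.5111, 0.0000, -2.2667, 1.9778).
‖u_2‖ = 4.0387, so q_2 = (-0.2421, 0.6218, 0.0000, -0.5612, 0.4897).
q_1·a_3 = 0.5963·0 + 0.2981·2 + 0.0000·(-4) + (-0.4472)·3 + (-0.5963)·(-4) = 1.6398; q_2·a_3 = (-0.2421)·0 + 0.6218·2 + 0.0000·(-4) + (-0.5612)·3 + 0.4897·(-4) = -2.3990.
u_3 = a_3 − 1.6398·q_1 + 2.3990·q_2 = (-1.5586, 3.0027, -4.0000, 2.3869, -1.8474).
‖u_3‖ = 6.0461, so q_3 = (-0.2578, 0.4966, -0.6616, 0.3948, -0.3056).
q_1·a_4 = 0.5963·(-4) + 0.2981·0 + 0.0000·(-3) + (-0.4472)·4 + (-0.5963)·2 = -5.3666; q_2·a_4 = (-0.2421)·(-4) + 0.6218·0 + 0.0000·(-3) + (-0.5612)·4 + 0.4897·2 = -0.2971; q_3·a_4 = (-0.2578)·(-4) + 0.4966·0 + (-0.6616)·(-3) + 0.3948·4 + (-0.3056)·2 = 3.9839.
u_4 = a_4 + 5.3666·q_1 + 0.2971·q_2 − 3.9839·q_3 = (0.1550, -0.1938, -0.3643, -0.1395, 0.1628).
‖u_4‖ = 0.4902, so q_4 = (0.3163, -0.3953, -0.7432, -0.2846, 0.3321).
Qᵀb = (1.1926, 1.7442, -3.6008, 4.6175).
Back-substitute: x_4 = 4.6175/0.4902 = 9.4194.
x_3 = (-3.6008 − 3.9839·9.4194)/6.0461 = -6.8021.
x_2 = (1.7442 + 2.3990·(-6.8021) + 0.2971·9.4194)/4.0387 = -2.9156.
x_1 = (1.1926 − 1.6398·(-2.9156) − 1.6398·(-6.8021) + 5.3666·9.4194)/6.7082 = 10.0887.

x = (10.0887, -2.9156, -6.8021, 9.4194)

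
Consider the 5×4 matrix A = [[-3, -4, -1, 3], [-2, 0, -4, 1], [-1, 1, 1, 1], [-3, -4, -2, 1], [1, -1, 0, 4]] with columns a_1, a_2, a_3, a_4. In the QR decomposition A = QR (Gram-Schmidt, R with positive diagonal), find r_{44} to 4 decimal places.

e_1 = a_1/‖a_1‖ = (-3, -2, -1, -3, 1)/4.8990 = (-0.6124, -0.4082, -0.2041, -0.6124, 0.2041).
r_{12} = e_1·a_2 = 4.4907.
u_2 = a_2 − 4.4907·e_1 = (-1.2500, 1.8333, 1.9167, -1.2500, -1.9167).
‖u_2‖ = 3.7193, so e_2 = (-0.3361, 0.4929, 0.5153, -0.3361, -0.5153).
r_{13} = e_1·a_3 = 3.2660; r_{23} = e_2·a_3 = -0.4481.
u_3 = a_3 − 3.2660·e_1 + 0.4481·e_2 = (0.8494, -2.4458, 1.8976, -0.1506, -0.8976).
‖u_3‖ = 3.3365, so e_3 = (0.2546, -0.7330, 0.5687, -0.0451, -0.2690).
r_{14} = e_1·a_4 = -2.2454; r_{24} = e_2·a_4 = -2.3974; r_{34} = e_3·a_4 = -0.5218.
u_4 = a_4 + 2.2454·e_1 + 2.3974·e_2 + 0.5218·e_3 = (0.9521, 0.8826, 2.0739, -1.2043, 3.0825).
r_{44} = ‖u_4‖ = 4.1157.

r_{44} = 4.1157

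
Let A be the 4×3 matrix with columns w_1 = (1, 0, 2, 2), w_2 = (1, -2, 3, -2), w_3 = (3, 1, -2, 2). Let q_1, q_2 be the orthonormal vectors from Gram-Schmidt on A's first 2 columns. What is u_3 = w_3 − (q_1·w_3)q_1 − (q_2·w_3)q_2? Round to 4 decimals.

u_3 = (3.0588, -0.1765, -1.2941, -0.2353)

q_1 = w_1/‖w_1‖ = (1, 0, 2, 2)/3.0000 = (0.3333, 0.0000, 0.6667, 0.6667).
r_{12} = q_1·w_2 = 1.0000.
u_2 = w_2 − 1.0000·q_1 = (0.6667, -2.0000, 2.3333, -2.6667).
‖u_2‖ = 4.1231, so q_2 = (0.1617, -0.4851, 0.5659, -0.6468).
r_{13} = q_1·w_3 = 1.0000; r_{23} = q_2·w_3 = -2.4254.
u_3 = w_3 − 1.0000·q_1 + 2.4254·q_2 = (3.0588, -0.1765, -1.2941, -0.2353).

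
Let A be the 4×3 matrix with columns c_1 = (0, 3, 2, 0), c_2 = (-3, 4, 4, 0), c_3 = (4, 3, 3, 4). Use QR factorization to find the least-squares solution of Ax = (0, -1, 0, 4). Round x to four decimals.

c_1 = (0, 3, 2, 0); ‖c_1‖ = 3.6056, so q_1 = (0.0000, 0.8321, 0.5547, 0.0000).
q_1·c_2 = 0.0000·(-3) + 0.8321·4 + 0.5547·4 + 0.0000·0 = 5.5470.
u_2 = c_2 − 5.5470·q_1 = (-3.0000, -0.6154, 0.9231, 0.0000).
‖u_2‖ = 3.1986, so q_2 = (-0.9379, -0.1924, 0.2886, 0.0000).
q_1·c_3 = 0.0000·4 + 0.8321·3 + 0.5547·3 + 0.0000·4 = 4.1603; q_2·c_3 = (-0.9379)·4 + (-0.1924)·3 + 0.2886·3 + 0.0000·4 = -3.4631.
u_3 = c_3 − 4.1603·q_1 + 3.4631·q_2 = (0.7519, -1.1278, 1.6917, 4.0000).
‖u_3‖ = 4.5496, so q_3 = (0.1653, -0.2479, 0.3718, 0.8792).
Qᵀb = (-0.8321, 0.1924, 3.7647).
Back-substitute: x_3 = 3.7647/4.5496 = 0.8275.
x_2 = (0.1924 + 3.4631·0.8275)/3.1986 = 0.9560.
x_1 = (-0.8321 − 5.5470·0.9560 − 4.1603·0.8275)/3.6056 = -2.6564.

x = (-2.6564, 0.9560, 0.8275)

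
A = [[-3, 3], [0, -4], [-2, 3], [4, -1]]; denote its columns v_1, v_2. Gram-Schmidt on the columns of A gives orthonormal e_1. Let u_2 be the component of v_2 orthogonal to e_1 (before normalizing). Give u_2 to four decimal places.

u_2 = (1.0345, -4.0000, 1.6897, 1.6207)

v_1 = (-3, 0, -2, 4); ‖v_1‖ = 5.3852, so e_1 = (-0.5571, 0.0000, -0.3714, 0.7428).
e_1·v_2 = (-0.5571)·3 + 0.0000·(-4) + (-0.3714)·3 + 0.7428·(-1) = -3.5282.
u_2 = v_2 + 3.5282·e_1 = (1.0345, -4.0000, 1.6897, 1.6207).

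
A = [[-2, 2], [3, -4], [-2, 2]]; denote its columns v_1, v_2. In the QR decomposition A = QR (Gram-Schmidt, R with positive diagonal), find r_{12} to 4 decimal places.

e_1 = v_1/‖v_1‖ = (-2, 3, -2)/4.1231 = (-0.4851, 0.7276, -0.4851).
r_{12} = e_1·v_2 = -4.8507.

r_{12} = -4.8507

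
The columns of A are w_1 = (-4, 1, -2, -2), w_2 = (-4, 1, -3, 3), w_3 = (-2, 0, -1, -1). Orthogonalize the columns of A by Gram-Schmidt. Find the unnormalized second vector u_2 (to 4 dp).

w_1 = (-4, 1, -2, -2); ‖w_1‖ = 5.0000, so e_1 = (-0.8000, 0.2000, -0.4000, -0.4000).
e_1·w_2 = (-0.8000)·(-4) + 0.2000·1 + (-0.4000)·(-3) + (-0.4000)·3 = 3.4000.
u_2 = w_2 − 3.4000·e_1 = (-1.2800, 0.3200, -1.6400, 4.3600).

u_2 = (-1.2800, 0.3200, -1.6400, 4.3600)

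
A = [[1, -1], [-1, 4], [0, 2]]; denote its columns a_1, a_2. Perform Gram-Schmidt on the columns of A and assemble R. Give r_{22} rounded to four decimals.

r_{22} = 2.9155

a_1 = (1, -1, 0); ‖a_1‖ = 1.4142, so e_1 = (0.7071, -0.7071, 0.0000).
e_1·a_2 = 0.7071·(-1) + (-0.7071)·4 + 0.0000·2 = -3.5355.
u_2 = a_2 + 3.5355·e_1 = (1.5000, 1.5000, 2.0000).
r_{22} = ‖u_2‖ = 2.9155.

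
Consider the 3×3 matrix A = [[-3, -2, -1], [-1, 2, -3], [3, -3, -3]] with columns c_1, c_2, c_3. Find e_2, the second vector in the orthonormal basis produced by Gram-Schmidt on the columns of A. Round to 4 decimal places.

c_1 = (-3, -1, 3); ‖c_1‖ = 4.3589, so e_1 = (-0.6882, -0.2294, 0.6882).
e_1·c_2 = (-0.6882)·(-2) + (-0.2294)·2 + 0.6882·(-3) = -1.1471.
u_2 = c_2 + 1.1471·e_1 = (-2.7895, 1.7368, -2.2105).
‖u_2‖ = 3.9603, so e_2 = (-0.7044, 0.4386, -0.5582).

e_2 = (-0.7044, 0.4386, -0.5582)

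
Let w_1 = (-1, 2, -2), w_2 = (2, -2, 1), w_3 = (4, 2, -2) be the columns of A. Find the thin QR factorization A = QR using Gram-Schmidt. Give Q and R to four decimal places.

w_1 = (-1, 2, -2); ‖w_1‖ = 3.0000, so e_1 = (-0.3333, 0.6667, -0.6667).
e_1·w_2 = (-0.3333)·2 + 0.6667·(-2) + (-0.6667)·1 = -2.6667.
u_2 = w_2 + 2.6667·e_1 = (1.1111, -0.2222, -0.7778).
‖u_2‖ = 1.3744, so e_2 = (0.8085, -0.1617, -0.5659).
e_1·w_3 = (-0.3333)·4 + 0.6667·2 + (-0.6667)·(-2) = 1.3333; e_2·w_3 = 0.8085·4 + (-0.1617)·2 + (-0.5659)·(-2) = 4.0423.
u_3 = w_3 − 1.3333·e_1 − 4.0423·e_2 = (1.1765, 1.7647, 1.1765).
‖u_3‖ = 2.4254, so e_3 = (0.4851, 0.7276, 0.4851).

Q = [[-0.3333, 0.8085, 0.4851], [0.6667, -0.1617, 0.7276], [-0.6667, -0.5659, 0.4851]], R = [[3.0000, -2.6667, 1.3333], [0.0000, 1.3744, 4.0423], [0.0000, 0.0000, 2.4254]]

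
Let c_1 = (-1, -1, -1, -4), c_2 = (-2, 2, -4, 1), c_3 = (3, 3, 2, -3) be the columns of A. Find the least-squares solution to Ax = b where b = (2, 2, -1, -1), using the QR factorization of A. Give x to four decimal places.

c_1 = (-1, -1, -1, -4); ‖c_1‖ = 4.3589, so e_1 = (-0.2294, -0.2294, -0.2294, -0.9177).
e_1·c_2 = (-0.2294)·(-2) + (-0.2294)·2 + (-0.2294)·(-4) + (-0.9177)·1 = 0.0000.
u_2 = c_2 + 0.0000·e_1 = (-2.0000, 2.0000, -4.0000, 1.0000).
‖u_2‖ = 5.0000, so e_2 = (-0.4000, 0.4000, -0.8000, 0.2000).
e_1·c_3 = (-0.2294)·3 + (-0.2294)·3 + (-0.2294)·2 + (-0.9177)·(-3) = 0.9177; e_2·c_3 = (-0.4000)·3 + 0.4000·3 + (-0.8000)·2 + 0.2000·(-3) = -2.2000.
u_3 = c_3 − 0.9177·e_1 + 2.2000·e_2 = (2.3305, 4.0905, 0.4505, -1.7179).
‖u_3‖ = 5.0317, so e_3 = (0.4632, 0.8130, 0.0895, -0.3414).
Qᵀb = (0.2294, 0.6000, 2.8041).
Back-substitute: x_3 = 2.8041/5.0317 = 0.5573.
x_2 = (0.6000 + 2.2000·0.5573)/5.0000 = 0.3652.
x_1 = (0.2294 + 0.0000·0.3652 − 0.9177·0.5573)/4.3589 = -0.0647.

x = (-0.0647, 0.3652, 0.5573)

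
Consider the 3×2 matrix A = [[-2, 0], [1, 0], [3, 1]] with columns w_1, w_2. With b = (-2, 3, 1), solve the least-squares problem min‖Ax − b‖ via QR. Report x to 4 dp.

w_1 = (-2, 1, 3); ‖w_1‖ = 3.7417, so q_1 = (-0.5345, 0.2673, 0.8018).
q_1·w_2 = (-0.5345)·0 + 0.2673·0 + 0.8018·1 = 0.8018.
u_2 = w_2 − 0.8018·q_1 = (0.4286, -0.2143, 0.3571).
‖u_2‖ = 0.5976, so q_2 = (0.7171, -0.3586, 0.5976).
Qᵀb = (2.6726, -1.9124).
Back-substitute: x_2 = -1.9124/0.5976 = -3.2000.
x_1 = (2.6726 − 0.8018·(-3.2000))/3.7417 = 1.4000.

x = (1.4000, -3.2000)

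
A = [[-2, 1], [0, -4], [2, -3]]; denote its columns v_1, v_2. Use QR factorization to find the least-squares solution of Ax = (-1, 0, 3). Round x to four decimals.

v_1 = (-2, 0, 2); ‖v_1‖ = 2.8284, so q_1 = (-0.7071, 0.0000, 0.7071).
q_1·v_2 = (-0.7071)·1 + 0.0000·(-4) + 0.7071·(-3) = -2.8284.
u_2 = v_2 + 2.8284·q_1 = (-1.0000, -4.0000, -1.0000).
‖u_2‖ = 4.2426, so q_2 = (-0.2357, -0.9428, -0.2357).
Qᵀb = (2.8284, -0.4714).
Back-substitute: x_2 = -0.4714/4.2426 = -0.1111.
x_1 = (2.8284 + 2.8284·(-0.1111))/2.8284 = 0.8889.

x = (0.8889, -0.1111)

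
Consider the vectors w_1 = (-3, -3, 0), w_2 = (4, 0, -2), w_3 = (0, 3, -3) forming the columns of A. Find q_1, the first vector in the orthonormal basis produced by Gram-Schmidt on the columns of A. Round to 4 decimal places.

q_1 = w_1/‖w_1‖ = (-3, -3, 0)/4.2426 = (-0.7071, -0.7071, 0.0000).

q_1 = (-0.7071, -0.7071, 0.0000)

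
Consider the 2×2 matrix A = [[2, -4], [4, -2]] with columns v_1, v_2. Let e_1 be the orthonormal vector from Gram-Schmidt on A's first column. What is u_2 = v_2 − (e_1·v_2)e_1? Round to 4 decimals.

v_1 = (2, 4); ‖v_1‖ = 4.4721, so e_1 = (0.4472, 0.8944).
e_1·v_2 = 0.4472·(-4) + 0.8944·(-2) = -3.5777.
u_2 = v_2 + 3.5777·e_1 = (-2.4000, 1.2000).

u_2 = (-2.4000, 1.2000)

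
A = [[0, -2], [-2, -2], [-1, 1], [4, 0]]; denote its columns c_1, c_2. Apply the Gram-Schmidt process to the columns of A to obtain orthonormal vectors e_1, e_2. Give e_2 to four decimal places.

c_1 = (0, -2, -1, 4); ‖c_1‖ = 4.5826, so e_1 = (0.0000, -0.4364, -0.2182, 0.8729).
e_1·c_2 = 0.0000·(-2) + (-0.4364)·(-2) + (-0.2182)·1 + 0.8729·0 = 0.6547.
u_2 = c_2 − 0.6547·e_1 = (-2.0000, -1.7143, 1.1429, -0.5714).
‖u_2‖ = 2.9277, so e_2 = (-0.6831, -0.5855, 0.3904, -0.1952).

e_2 = (-0.6831, -0.5855, 0.3904, -0.1952)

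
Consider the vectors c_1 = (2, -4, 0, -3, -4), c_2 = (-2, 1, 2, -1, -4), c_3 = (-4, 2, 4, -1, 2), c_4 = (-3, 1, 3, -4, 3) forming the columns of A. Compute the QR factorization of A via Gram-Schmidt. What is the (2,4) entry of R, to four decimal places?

c_1 = (2, -4, 0, -3, -4); ‖c_1‖ = 6.7082, so q_1 = (0.2981, -0.5963, 0.0000, -0.4472, -0.5963).
q_1·c_2 = 0.2981·(-2) + (-0.5963)·1 + 0.0000·2 + (-0.4472)·(-1) + (-0.5963)·(-4) = 1.6398.
u_2 = c_2 − 1.6398·q_1 = (-2.4889, 1.9778, 2.0000, -0.2667, -3.0222).
‖u_2‖ = 4.8282, so q_2 = (-0.5155, 0.4096, 0.4142, -0.0552, -0.6260).
r_{24} = q_2·c_4 = 1.5419.

r_{24} = 1.5419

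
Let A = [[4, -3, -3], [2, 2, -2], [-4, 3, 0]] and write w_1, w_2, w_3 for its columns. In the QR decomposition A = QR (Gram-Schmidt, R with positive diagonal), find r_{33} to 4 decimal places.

w_1 = (4, 2, -4); ‖w_1‖ = 6.0000, so e_1 = (0.6667, 0.3333, -0.6667).
e_1·w_2 = 0.6667·(-3) + 0.3333·2 + (-0.6667)·3 = -3.3333.
u_2 = w_2 + 3.3333·e_1 = (-0.7778, 3.1111, 0.7778).
‖u_2‖ = 3.2998, so e_2 = (-0.2357, 0.9428, 0.2357).
e_1·w_3 = 0.6667·(-3) + 0.3333·(-2) + (-0.6667)·0 = -2.6667; e_2·w_3 = (-0.2357)·(-3) + 0.9428·(-2) + 0.2357·0 = -1.1785.
u_3 = w_3 + 2.6667·e_1 + 1.1785·e_2 = (-1.5000, 0.0000, -1.5000).
r_{33} = ‖u_3‖ = 2.1213.

r_{33} = 2.1213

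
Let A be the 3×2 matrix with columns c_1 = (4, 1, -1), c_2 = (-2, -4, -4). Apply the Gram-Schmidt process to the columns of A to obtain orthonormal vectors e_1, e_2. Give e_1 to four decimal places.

e_1 = (0.9428, 0.2357, -0.2357)

c_1 = (4, 1, -1); ‖c_1‖ = 4.2426, so e_1 = (0.9428, 0.2357, -0.2357).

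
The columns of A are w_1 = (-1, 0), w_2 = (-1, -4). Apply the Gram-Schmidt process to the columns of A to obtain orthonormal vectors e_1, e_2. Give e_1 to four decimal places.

w_1 = (-1, 0); ‖w_1‖ = 1.0000, so e_1 = (-1.0000, 0.0000).

e_1 = (-1.0000, 0.0000)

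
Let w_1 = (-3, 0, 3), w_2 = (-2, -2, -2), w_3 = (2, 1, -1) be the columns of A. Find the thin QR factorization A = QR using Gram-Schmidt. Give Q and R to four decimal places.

q_1 = w_1/‖w_1‖ = (-3, 0, 3)/4.2426 = (-0.7071, 0.0000, 0.7071).
r_{12} = q_1·w_2 = 0.0000.
u_2 = w_2 + 0.0000·q_1 = (-2.0000, -2.0000, -2.0000).
‖u_2‖ = 3.4641, so q_2 = (-0.5774, -0.5774, -0.5774).
r_{13} = q_1·w_3 = -2.1213; r_{23} = q_2·w_3 = -1.1547.
u_3 = w_3 + 2.1213·q_1 + 1.1547·q_2 = (-0.1667, 0.3333, -0.1667).
‖u_3‖ = 0.4082, so q_3 = (-0.4082, 0.8165, -0.4082).

Q = [[-0.7071, -0.5774, -0.4082], [0.0000, -0.5774, 0.8165], [0.7071, -0.5774, -0.4082]], R = [[4.2426, 0.0000, -2.1213], [0.0000, 3.4641, -1.1547], [0.0000, 0.0000, 0.4082]]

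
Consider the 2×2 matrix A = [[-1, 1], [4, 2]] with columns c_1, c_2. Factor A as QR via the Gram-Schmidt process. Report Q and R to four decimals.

Q = [[-0.2425, 0.9701], [0.9701, 0.2425]], R = [[4.1231, 1.6977], [0.0000, 1.4552]]

c_1 = (-1, 4); ‖c_1‖ = 4.1231, so q_1 = (-0.2425, 0.9701).
q_1·c_2 = (-0.2425)·1 + 0.9701·2 = 1.6977.
u_2 = c_2 − 1.6977·q_1 = (1.4118, 0.3529).
‖u_2‖ = 1.4552, so q_2 = (0.9701, 0.2425).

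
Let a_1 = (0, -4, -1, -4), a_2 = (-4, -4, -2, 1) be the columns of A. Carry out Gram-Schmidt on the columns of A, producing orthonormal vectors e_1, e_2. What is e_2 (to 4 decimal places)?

e_2 = (-0.7177, -0.4132, -0.2827, 0.4839)

a_1 = (0, -4, -1, -4); ‖a_1‖ = 5.7446, so e_1 = (0.0000, -0.6963, -0.1741, -0.6963).
e_1·a_2 = 0.0000·(-4) + (-0.6963)·(-4) + (-0.1741)·(-2) + (-0.6963)·1 = 2.4371.
u_2 = a_2 − 2.4371·e_1 = (-4.0000, -2.3030, -1.5758, 2.6970).
‖u_2‖ = 5.5732, so e_2 = (-0.7177, -0.4132, -0.2827, 0.4839).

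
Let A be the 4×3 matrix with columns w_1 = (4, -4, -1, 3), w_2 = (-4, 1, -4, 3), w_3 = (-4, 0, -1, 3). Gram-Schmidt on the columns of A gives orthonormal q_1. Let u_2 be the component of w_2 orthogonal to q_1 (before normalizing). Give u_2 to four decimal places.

u_2 = (-3.3333, 0.3333, -4.1667, 3.5000)

q_1 = w_1/‖w_1‖ = (4, -4, -1, 3)/6.4807 = (0.6172, -0.6172, -0.1543, 0.4629).
r_{12} = q_1·w_2 = -1.0801.
u_2 = w_2 + 1.0801·q_1 = (-3.3333, 0.3333, -4.1667, 3.5000).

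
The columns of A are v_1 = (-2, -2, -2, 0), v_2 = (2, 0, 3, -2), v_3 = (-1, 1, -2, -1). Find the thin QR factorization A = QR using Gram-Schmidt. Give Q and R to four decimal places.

v_1 = (-2, -2, -2, 0); ‖v_1‖ = 3.4641, so e_1 = (-0.5774, -0.5774, -0.5774, 0.0000).
e_1·v_2 = (-0.5774)·2 + (-0.5774)·0 + (-0.5774)·3 + 0.0000·(-2) = -2.8868.
u_2 = v_2 + 2.8868·e_1 = (0.3333, -1.6667, 1.3333, -2.0000).
‖u_2‖ = 2.9439, so e_2 = (0.1132, -0.5661, 0.4529, -0.6794).
e_1·v_3 = (-0.5774)·(-1) + (-0.5774)·1 + (-0.5774)·(-2) + 0.0000·(-1) = 1.1547; e_2·v_3 = 0.1132·(-1) + (-0.5661)·1 + 0.4529·(-2) + (-0.6794)·(-1) = -0.9058.
u_3 = v_3 − 1.1547·e_1 + 0.9058·e_2 = (-0.2308, 1.1538, -0.9231, -1.6154).
‖u_3‖ = 2.2014, so e_3 = (-0.1048, 0.5241, -0.4193, -0.7338).

Q = [[-0.5774, 0.1132, -0.1048], [-0.5774, -0.5661, 0.5241], [-0.5774, 0.4529, -0.4193], [0.0000, -0.6794, -0.7338]], R = [[3.4641, -2.8868, 1.1547], [0.0000, 2.9439, -0.9058], [0.0000, 0.0000, 2.2014]]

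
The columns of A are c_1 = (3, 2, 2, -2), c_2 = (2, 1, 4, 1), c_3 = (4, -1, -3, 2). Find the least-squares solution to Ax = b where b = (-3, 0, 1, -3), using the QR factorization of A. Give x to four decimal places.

q_1 = c_1/‖c_1‖ = (3, 2, 2, -2)/4.5826 = (0.6547, 0.4364, 0.4364, -0.4364).
r_{12} = q_1·c_2 = 3.0551.
u_2 = c_2 − 3.0551·q_1 = (0.0000, -0.3333, 2.6667, 2.3333).
‖u_2‖ = 3.5590, so q_2 = (0.0000, -0.0937, 0.7493, 0.6556).
r_{13} = q_1·c_3 = 0.0000; r_{23} = q_2·c_3 = -0.8429.
u_3 = c_3 − 0.0000·q_1 + 0.8429·q_2 = (4.0000, -1.0789, -2.3684, 2.5526).
‖u_3‖ = 5.4120, so q_3 = (0.7391, -0.1994, -0.4376, 0.4717).
Qᵀb = (-0.2182, -1.2176, -4.0699).
Back-substitute: x_3 = -4.0699/5.4120 = -0.7520.
x_2 = (-1.2176 + 0.8429·(-0.7520))/3.5590 = -0.5202.
x_1 = (-0.2182 − 3.0551·(-0.5202) − 0.0000·(-0.7520))/4.5826 = 0.2992.

x = (0.2992, -0.5202, -0.7520)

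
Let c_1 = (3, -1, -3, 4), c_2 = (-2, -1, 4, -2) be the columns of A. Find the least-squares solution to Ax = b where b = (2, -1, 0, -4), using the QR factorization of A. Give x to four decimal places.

x = (-0.4000, -0.2000)

c_1 = (3, -1, -3, 4); ‖c_1‖ = 5.9161, so e_1 = (0.5071, -0.1690, -0.5071, 0.6761).
e_1·c_2 = 0.5071·(-2) + (-0.1690)·(-1) + (-0.5071)·4 + 0.6761·(-2) = -4.2258.
u_2 = c_2 + 4.2258·e_1 = (0.1429, -1.7143, 1.8571, 0.8571).
‖u_2‖ = 2.6726, so e_2 = (0.0535, -0.6414, 0.6949, 0.3207).
Qᵀb = (-1.5213, -0.5345).
Back-substitute: x_2 = -0.5345/2.6726 = -0.2000.
x_1 = (-1.5213 + 4.2258·(-0.2000))/5.9161 = -0.4000.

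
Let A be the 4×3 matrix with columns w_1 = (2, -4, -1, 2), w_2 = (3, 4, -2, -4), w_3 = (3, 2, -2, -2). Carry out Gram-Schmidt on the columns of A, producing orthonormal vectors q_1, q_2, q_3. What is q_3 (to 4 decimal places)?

w_1 = (2, -4, -1, 2); ‖w_1‖ = 5.0000, so q_1 = (0.4000, -0.8000, -0.2000, 0.4000).
q_1·w_2 = 0.4000·3 + (-0.8000)·4 + (-0.2000)·(-2) + 0.4000·(-4) = -3.2000.
u_2 = w_2 + 3.2000·q_1 = (4.2800, 1.4400, -2.6400, -2.7200).
‖u_2‖ = 5.8958, so q_2 = (0.7259, 0.2442, -0.4478, -0.4613).
q_1·w_3 = 0.4000·3 + (-0.8000)·2 + (-0.2000)·(-2) + 0.4000·(-2) = -0.8000; q_2·w_3 = 0.7259·3 + 0.2442·2 + (-0.4478)·(-2) + (-0.4613)·(-2) = 4.4846.
u_3 = w_3 + 0.8000·q_1 − 4.4846·q_2 = (0.0644, 0.2647, -0.1519, 0.3890).
‖u_3‖ = 0.4986, so q_3 = (0.1293, 0.5309, -0.3047, 0.7802).

q_3 = (0.1293, 0.5309, -0.3047, 0.7802)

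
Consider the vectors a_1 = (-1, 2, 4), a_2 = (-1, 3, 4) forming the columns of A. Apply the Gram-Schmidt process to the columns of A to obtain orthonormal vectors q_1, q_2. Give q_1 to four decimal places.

q_1 = (-0.2182, 0.4364, 0.8729)

a_1 = (-1, 2, 4); ‖a_1‖ = 4.5826, so q_1 = (-0.2182, 0.4364, 0.8729).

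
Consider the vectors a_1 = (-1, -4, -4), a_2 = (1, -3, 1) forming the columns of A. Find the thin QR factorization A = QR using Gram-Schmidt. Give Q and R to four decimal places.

Q = [[-0.1741, 0.3930], [-0.6963, -0.6975], [-0.6963, 0.5992]], R = [[5.7446, 1.2185], [0.0000, 3.0847]]

e_1 = a_1/‖a_1‖ = (-1, -4, -4)/5.7446 = (-0.1741, -0.6963, -0.6963).
r_{12} = e_1·a_2 = 1.2185.
u_2 = a_2 − 1.2185·e_1 = (1.2121, -2.1515, 1.8485).
‖u_2‖ = 3.0847, so e_2 = (0.3930, -0.6975, 0.5992).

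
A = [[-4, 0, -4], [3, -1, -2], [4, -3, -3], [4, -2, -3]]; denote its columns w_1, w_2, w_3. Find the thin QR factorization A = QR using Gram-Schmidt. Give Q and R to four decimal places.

Q = [[-0.5298, -0.7430, -0.4084], [0.3974, 0.0969, -0.6567], [0.5298, -0.6380, 0.4884], [0.5298, -0.1777, -0.4042]], R = [[7.5498, -3.0464, -1.8543], [0.0000, 2.1724, 5.2251], [0.0000, 0.0000, 2.6945]]

w_1 = (-4, 3, 4, 4); ‖w_1‖ = 7.5498, so e_1 = (-0.5298, 0.3974, 0.5298, 0.5298).
e_1·w_2 = (-0.5298)·0 + 0.3974·(-1) + 0.5298·(-3) + 0.5298·(-2) = -3.0464.
u_2 = w_2 + 3.0464·e_1 = (-1.6140, 0.2105, -1.3860, -0.3860).
‖u_2‖ = 2.1724, so e_2 = (-0.7430, 0.0969, -0.6380, -0.1777).
e_1·w_3 = (-0.5298)·(-4) + 0.3974·(-2) + 0.5298·(-3) + 0.5298·(-3) = -1.8543; e_2·w_3 = (-0.7430)·(-4) + 0.0969·(-2) + (-0.6380)·(-3) + (-0.1777)·(-3) = 5.2251.
u_3 = w_3 + 1.8543·e_1 − 5.2251·e_2 = (-1.1004, -1.7695, 1.3160, -1.0892).
‖u_3‖ = 2.6945, so e_3 = (-0.4084, -0.6567, 0.4884, -0.4042).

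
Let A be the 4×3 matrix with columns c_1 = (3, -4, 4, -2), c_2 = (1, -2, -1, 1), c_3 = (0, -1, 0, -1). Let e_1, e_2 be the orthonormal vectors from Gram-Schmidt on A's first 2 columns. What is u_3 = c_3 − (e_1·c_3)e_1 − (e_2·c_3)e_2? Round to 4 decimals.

c_1 = (3, -4, 4, -2); ‖c_1‖ = 6.7082, so e_1 = (0.4472, -0.5963, 0.5963, -0.2981).
e_1·c_2 = 0.4472·1 + (-0.5963)·(-2) + 0.5963·(-1) + (-0.2981)·1 = 0.7454.
u_2 = c_2 − 0.7454·e_1 = (0.6667, -1.5556, -1.4444, 1.2222).
‖u_2‖ = 2.5386, so e_2 = (0.2626, -0.6128, -0.5690, 0.4815).
e_1·c_3 = 0.4472·0 + (-0.5963)·(-1) + 0.5963·0 + (-0.2981)·(-1) = 0.8944; e_2·c_3 = 0.2626·0 + (-0.6128)·(-1) + (-0.5690)·0 + 0.4815·(-1) = 0.1313.
u_3 = c_3 − 0.8944·e_1 − 0.1313·e_2 = (-0.4345, -0.3862, -0.4586, -0.7966).

u_3 = (-0.4345, -0.3862, -0.4586, -0.7966)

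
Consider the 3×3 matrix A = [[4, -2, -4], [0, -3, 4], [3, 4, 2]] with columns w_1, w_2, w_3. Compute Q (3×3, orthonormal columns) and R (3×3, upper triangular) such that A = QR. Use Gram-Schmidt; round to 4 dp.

Q = [[0.8000, -0.4957, -0.3380], [0.0000, -0.5633, 0.8262], [0.6000, 0.6610, 0.4507]], R = [[5.0000, 0.8000, -2.0000], [0.0000, 5.3254, 1.0516], [0.0000, 0.0000, 5.5583]]

w_1 = (4, 0, 3); ‖w_1‖ = 5.0000, so q_1 = (0.8000, 0.0000, 0.6000).
q_1·w_2 = 0.8000·(-2) + 0.0000·(-3) + 0.6000·4 = 0.8000.
u_2 = w_2 − 0.8000·q_1 = (-2.6400, -3.0000, 3.5200).
‖u_2‖ = 5.3254, so q_2 = (-0.4957, -0.5633, 0.6610).
q_1·w_3 = 0.8000·(-4) + 0.0000·4 + 0.6000·2 = -2.0000; q_2·w_3 = (-0.4957)·(-4) + (-0.5633)·4 + 0.6610·2 = 1.0516.
u_3 = w_3 + 2.0000·q_1 − 1.0516·q_2 = (-1.8787, 4.5924, 2.5049).
‖u_3‖ = 5.5583, so q_3 = (-0.3380, 0.8262, 0.4507).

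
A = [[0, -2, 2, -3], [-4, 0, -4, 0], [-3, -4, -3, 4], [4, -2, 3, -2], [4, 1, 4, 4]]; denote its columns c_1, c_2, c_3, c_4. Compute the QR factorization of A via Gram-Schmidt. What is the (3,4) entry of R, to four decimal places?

q_1 = c_1/‖c_1‖ = (0, -4, -3, 4, 4)/7.5498 = (0.0000, -0.5298, -0.3974, 0.5298, 0.5298).
r_{12} = q_1·c_2 = 1.0596.
u_2 = c_2 − 1.0596·q_1 = (-2.0000, 0.5614, -3.5789, -2.5614, 0.4386).
‖u_2‖ = 4.8864, so q_2 = (-0.4093, 0.1149, -0.7324, -0.5242, 0.0898).
r_{13} = q_1·c_3 = 7.0200; r_{23} = q_2·c_3 = -0.2944.
u_3 = c_3 − 7.0200·q_1 + 0.2944·q_2 = (1.8795, -0.2469, -0.4262, -0.8736, 0.3071).
‖u_3‖ = 2.1524, so q_3 = (0.8732, -0.1147, -0.1980, -0.4059, 0.1427).
r_{34} = q_3·c_4 = -2.0291.

r_{34} = -2.0291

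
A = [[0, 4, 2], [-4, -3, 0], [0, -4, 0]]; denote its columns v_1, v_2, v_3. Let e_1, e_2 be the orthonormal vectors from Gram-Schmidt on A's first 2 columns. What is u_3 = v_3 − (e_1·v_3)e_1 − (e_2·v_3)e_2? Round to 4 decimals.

u_3 = (1.0000, 0.0000, 1.0000)

e_1 = v_1/‖v_1‖ = (0, -4, 0)/4.0000 = (0.0000, -1.0000, 0.0000).
r_{12} = e_1·v_2 = 3.0000.
u_2 = v_2 − 3.0000·e_1 = (4.0000, 0.0000, -4.0000).
‖u_2‖ = 5.6569, so e_2 = (0.7071, 0.0000, -0.7071).
r_{13} = e_1·v_3 = 0.0000; r_{23} = e_2·v_3 = 1.4142.
u_3 = v_3 + 0.0000·e_1 − 1.4142·e_2 = (1.0000, 0.0000, 1.0000).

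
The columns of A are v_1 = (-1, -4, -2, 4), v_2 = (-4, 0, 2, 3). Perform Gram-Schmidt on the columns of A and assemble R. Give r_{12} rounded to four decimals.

v_1 = (-1, -4, -2, 4); ‖v_1‖ = 6.0828, so e_1 = (-0.1644, -0.6576, -0.3288, 0.6576).
r_{12} = e_1·v_2 = 1.9728.

r_{12} = 1.9728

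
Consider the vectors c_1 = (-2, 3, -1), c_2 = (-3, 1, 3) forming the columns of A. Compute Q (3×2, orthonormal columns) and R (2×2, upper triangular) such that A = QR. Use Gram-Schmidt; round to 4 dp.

Q = [[-0.5345, -0.5287], [0.8018, -0.0705], [-0.2673, 0.8459]], R = [[3.7417, 1.6036], [0.0000, 4.0532]]

c_1 = (-2, 3, -1); ‖c_1‖ = 3.7417, so e_1 = (-0.5345, 0.8018, -0.2673).
e_1·c_2 = (-0.5345)·(-3) + 0.8018·1 + (-0.2673)·3 = 1.6036.
u_2 = c_2 − 1.6036·e_1 = (-2.1429, -0.2857, 3.4286).
‖u_2‖ = 4.0532, so e_2 = (-0.5287, -0.0705, 0.8459).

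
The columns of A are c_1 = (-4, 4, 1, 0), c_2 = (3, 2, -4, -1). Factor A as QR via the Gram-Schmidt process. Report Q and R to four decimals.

c_1 = (-4, 4, 1, 0); ‖c_1‖ = 5.7446, so q_1 = (-0.6963, 0.6963, 0.1741, 0.0000).
q_1·c_2 = (-0.6963)·3 + 0.6963·2 + 0.1741·(-4) + 0.0000·(-1) = -1.3926.
u_2 = c_2 + 1.3926·q_1 = (2.0303, 2.9697, -3.7576, -1.0000).
‖u_2‖ = 5.2972, so q_2 = (0.3833, 0.5606, -0.7093, -0.1888).

Q = [[-0.6963, 0.3833], [0.6963, 0.5606], [0.1741, -0.7093], [0.0000, -0.1888]], R = [[5.7446, -1.3926], [0.0000, 5.2972]]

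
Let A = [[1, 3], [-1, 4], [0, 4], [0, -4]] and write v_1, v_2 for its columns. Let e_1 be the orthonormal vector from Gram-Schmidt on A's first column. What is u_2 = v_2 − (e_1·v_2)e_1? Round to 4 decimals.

u_2 = (3.5000, 3.5000, 4.0000, -4.0000)

e_1 = v_1/‖v_1‖ = (1, -1, 0, 0)/1.4142 = (0.7071, -0.7071, 0.0000, 0.0000).
r_{12} = e_1·v_2 = -0.7071.
u_2 = v_2 + 0.7071·e_1 = (3.5000, 3.5000, 4.0000, -4.0000).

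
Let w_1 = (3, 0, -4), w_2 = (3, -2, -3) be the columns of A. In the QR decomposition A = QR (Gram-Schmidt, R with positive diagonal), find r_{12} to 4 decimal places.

w_1 = (3, 0, -4); ‖w_1‖ = 5.0000, so q_1 = (0.6000, 0.0000, -0.8000).
r_{12} = q_1·w_2 = 4.2000.

r_{12} = 4.2000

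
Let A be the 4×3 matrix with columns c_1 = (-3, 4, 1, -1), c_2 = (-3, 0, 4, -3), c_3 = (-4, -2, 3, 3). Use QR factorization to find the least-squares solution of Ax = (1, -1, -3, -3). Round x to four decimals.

c_1 = (-3, 4, 1, -1); ‖c_1‖ = 5.1962, so e_1 = (-0.5774, 0.7698, 0.1925, -0.1925).
e_1·c_2 = (-0.5774)·(-3) + 0.7698·0 + 0.1925·4 + (-0.1925)·(-3) = 3.0792.
u_2 = c_2 − 3.0792·e_1 = (-1.2222, -2.3704, 3.4074, -2.4074).
‖u_2‖ = 4.9516, so e_2 = (-0.2468, -0.4787, 0.6881, -0.4862).
e_1·c_3 = (-0.5774)·(-4) + 0.7698·(-2) + 0.1925·3 + (-0.1925)·3 = 0.7698; e_2·c_3 = (-0.2468)·(-4) + (-0.4787)·(-2) + 0.6881·3 + (-0.4862)·3 = 2.5506.
u_3 = c_3 − 0.7698·e_1 − 2.5506·e_2 = (-2.9260, -1.3716, 1.0967, 4.3882).
‖u_3‖ = 5.5589, so e_3 = (-0.5264, -0.2467, 0.1973, 0.7894).
Qᵀb = (-1.3472, -0.3740, -3.2397).
Back-substitute: x_3 = -3.2397/5.5589 = -0.5828.
x_2 = (-0.3740 − 2.5506·(-0.5828))/4.9516 = 0.2247.
x_1 = (-1.3472 − 3.0792·0.2247 − 0.7698·(-0.5828))/5.1962 = -0.3061.

x = (-0.3061, 0.2247, -0.5828)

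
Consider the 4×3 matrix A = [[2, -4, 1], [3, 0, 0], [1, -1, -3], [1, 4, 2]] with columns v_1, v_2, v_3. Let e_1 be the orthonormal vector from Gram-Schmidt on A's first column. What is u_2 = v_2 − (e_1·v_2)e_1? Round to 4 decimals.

u_2 = (-3.3333, 1.0000, -0.6667, 4.3333)

v_1 = (2, 3, 1, 1); ‖v_1‖ = 3.8730, so e_1 = (0.5164, 0.7746, 0.2582, 0.2582).
e_1·v_2 = 0.5164·(-4) + 0.7746·0 + 0.2582·(-1) + 0.2582·4 = -1.2910.
u_2 = v_2 + 1.2910·e_1 = (-3.3333, 1.0000, -0.6667, 4.3333).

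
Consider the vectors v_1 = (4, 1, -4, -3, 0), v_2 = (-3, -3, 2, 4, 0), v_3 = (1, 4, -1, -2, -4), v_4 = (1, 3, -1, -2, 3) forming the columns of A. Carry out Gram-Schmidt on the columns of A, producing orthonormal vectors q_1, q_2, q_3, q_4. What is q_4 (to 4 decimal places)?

v_1 = (4, 1, -4, -3, 0); ‖v_1‖ = 6.4807, so q_1 = (0.6172, 0.1543, -0.6172, -0.4629, 0.0000).
q_1·v_2 = 0.6172·(-3) + 0.1543·(-3) + (-0.6172)·2 + (-0.4629)·4 + 0.0000·0 = -5.4006.
u_2 = v_2 + 5.4006·q_1 = (0.3333, -2.1667, -1.3333, 1.5000, 0.0000).
‖u_2‖ = 2.9721, so q_2 = (0.1122, -0.7290, -0.4486, 0.5047, 0.0000).
q_1·v_3 = 0.6172·1 + 0.1543·4 + (-0.6172)·(-1) + (-0.4629)·(-2) + 0.0000·(-4) = 2.7775; q_2·v_3 = 0.1122·1 + (-0.7290)·4 + (-0.4486)·(-1) + 0.5047·(-2) + 0.0000·(-4) = -3.3646.
u_3 = v_3 − 2.7775·q_1 + 3.3646·q_2 = (-0.3369, 1.1186, -0.7951, 0.9838, -4.0000).
‖u_3‖ = 4.3549, so q_3 = (-0.0774, 0.2569, -0.1826, 0.2259, -0.9185).
q_1·v_4 = 0.6172·1 + 0.1543·3 + (-0.6172)·(-1) + (-0.4629)·(-2) + 0.0000·3 = 2.6232; q_2·v_4 = 0.1122·1 + (-0.7290)·3 + (-0.4486)·(-1) + 0.5047·(-2) + 0.0000·3 = -2.6356; q_3·v_4 = (-0.0774)·1 + 0.2569·3 + (-0.1826)·(-1) + 0.2259·(-2) + (-0.9185)·3 = -2.3316.
u_4 = v_4 − 2.6232·q_1 + 2.6356·q_2 + 2.3316·q_3 = (-0.5038, 1.2727, -0.9891, 1.0712, 0.8584).
‖u_4‖ = 2.1763, so q_4 = (-0.2315, 0.5848, -0.4545, 0.4922, 0.3944).

q_4 = (-0.2315, 0.5848, -0.4545, 0.4922, 0.3944)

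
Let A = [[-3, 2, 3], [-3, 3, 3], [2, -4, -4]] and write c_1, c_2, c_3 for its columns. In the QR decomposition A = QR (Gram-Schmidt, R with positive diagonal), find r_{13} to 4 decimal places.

r_{13} = -5.5432

c_1 = (-3, -3, 2); ‖c_1‖ = 4.6904, so q_1 = (-0.6396, -0.6396, 0.4264).
r_{13} = q_1·c_3 = -5.5432.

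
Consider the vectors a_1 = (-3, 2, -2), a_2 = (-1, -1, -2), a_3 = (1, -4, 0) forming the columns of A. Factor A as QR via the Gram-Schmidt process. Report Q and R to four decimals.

Q = [[-0.7276, -0.0553, -0.6838], [0.4851, -0.7463, -0.4558], [-0.4851, -0.6633, 0.5698]], R = [[4.1231, 1.2127, -2.6679], [0.0000, 2.1282, 2.9298], [0.0000, 0.0000, 1.1396]]

a_1 = (-3, 2, -2); ‖a_1‖ = 4.1231, so e_1 = (-0.7276, 0.4851, -0.4851).
e_1·a_2 = (-0.7276)·(-1) + 0.4851·(-1) + (-0.4851)·(-2) = 1.2127.
u_2 = a_2 − 1.2127·e_1 = (-0.1176, -1.5882, -1.4118).
‖u_2‖ = 2.1282, so e_2 = (-0.0553, -0.7463, -0.6633).
e_1·a_3 = (-0.7276)·1 + 0.4851·(-4) + (-0.4851)·0 = -2.6679; e_2·a_3 = (-0.0553)·1 + (-0.7463)·(-4) + (-0.6633)·0 = 2.9298.
u_3 = a_3 + 2.6679·e_1 − 2.9298·e_2 = (-0.7792, -0.5195, 0.6494).
‖u_3‖ = 1.1396, so e_3 = (-0.6838, -0.4558, 0.5698).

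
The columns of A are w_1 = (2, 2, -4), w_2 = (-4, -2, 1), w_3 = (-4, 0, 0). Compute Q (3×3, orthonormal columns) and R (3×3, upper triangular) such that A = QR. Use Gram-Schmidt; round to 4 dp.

w_1 = (2, 2, -4); ‖w_1‖ = 4.8990, so e_1 = (0.4082, 0.4082, -0.8165).
e_1·w_2 = 0.4082·(-4) + 0.4082·(-2) + (-0.8165)·1 = -3.2660.
u_2 = w_2 + 3.2660·e_1 = (-2.6667, -0.6667, -1.6667).
‖u_2‖ = 3.2146, so e_2 = (-0.8296, -0.2074, -0.5185).
e_1·w_3 = 0.4082·(-4) + 0.4082·0 + (-0.8165)·0 = -1.6330; e_2·w_3 = (-0.8296)·(-4) + (-0.2074)·0 + (-0.5185)·0 = 3.3182.
u_3 = w_3 + 1.6330·e_1 − 3.3182·e_2 = (-0.5806, 1.3548, 0.3871).
‖u_3‖ = 1.5240, so e_3 = (-0.3810, 0.8890, 0.2540).

Q = [[0.4082, -0.8296, -0.3810], [0.4082, -0.2074, 0.8890], [-0.8165, -0.5185, 0.2540]], R = [[4.8990, -3.2660, -1.6330], [0.0000, 3.2146, 3.3182], [0.0000, 0.0000, 1.5240]]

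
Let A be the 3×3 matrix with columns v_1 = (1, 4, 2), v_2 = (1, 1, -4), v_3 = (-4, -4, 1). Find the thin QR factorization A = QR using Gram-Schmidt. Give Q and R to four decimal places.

Q = [[0.2182, 0.2726, -0.9370], [0.8729, 0.3749, 0.3123], [0.4364, -0.8861, -0.1562]], R = [[4.5826, -0.6547, -3.9279], [0.0000, 4.1918, -3.4762], [0.0000, 0.0000, 2.3426]]

q_1 = v_1/‖v_1‖ = (1, 4, 2)/4.5826 = (0.2182, 0.8729, 0.4364).
r_{12} = q_1·v_2 = -0.6547.
u_2 = v_2 + 0.6547·q_1 = (1.1429, 1.5714, -3.7143).
‖u_2‖ = 4.1918, so q_2 = (0.2726, 0.3749, -0.8861).
r_{13} = q_1·v_3 = -3.9279; r_{23} = q_2·v_3 = -3.4762.
u_3 = v_3 + 3.9279·q_1 + 3.4762·q_2 = (-2.1951, 0.7317, -0.3659).
‖u_3‖ = 2.3426, so q_3 = (-0.9370, 0.3123, -0.1562).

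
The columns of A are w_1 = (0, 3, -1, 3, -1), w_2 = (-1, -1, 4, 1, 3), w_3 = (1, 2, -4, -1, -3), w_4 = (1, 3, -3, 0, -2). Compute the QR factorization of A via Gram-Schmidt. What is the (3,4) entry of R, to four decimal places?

w_1 = (0, 3, -1, 3, -1); ‖w_1‖ = 4.4721, so q_1 = (0.0000, 0.6708, -0.2236, 0.6708, -0.2236).
q_1·w_2 = 0.0000·(-1) + 0.6708·(-1) + (-0.2236)·4 + 0.6708·1 + (-0.2236)·3 = -1.5652.
u_2 = w_2 + 1.5652·q_1 = (-1.0000, 0.0500, 3.6500, 2.0500, 2.6500).
‖u_2‖ = 5.0547, so q_2 = (-0.1978, 0.0099, 0.7221, 0.4056, 0.5243).
q_1·w_3 = 0.0000·1 + 0.6708·2 + (-0.2236)·(-4) + 0.6708·(-1) + (-0.2236)·(-3) = 2.2361; q_2·w_3 = (-0.1978)·1 + 0.0099·2 + 0.7221·(-4) + 0.4056·(-1) + 0.5243·(-3) = -5.0448.
u_3 = w_3 − 2.2361·q_1 + 5.0448·q_2 = (0.0020, 0.5499, 0.1429, -0.4540, 0.1448).
‖u_3‖ = 0.7416, so q_3 = (0.0026, 0.7416, 0.1926, -0.6122, 0.1953).
r_{34} = q_3·w_4 = 1.2588.

r_{34} = 1.2588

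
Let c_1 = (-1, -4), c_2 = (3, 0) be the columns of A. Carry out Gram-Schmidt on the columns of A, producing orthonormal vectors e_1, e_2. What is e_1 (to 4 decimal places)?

e_1 = (-0.2425, -0.9701)

e_1 = c_1/‖c_1‖ = (-1, -4)/4.1231 = (-0.2425, -0.9701).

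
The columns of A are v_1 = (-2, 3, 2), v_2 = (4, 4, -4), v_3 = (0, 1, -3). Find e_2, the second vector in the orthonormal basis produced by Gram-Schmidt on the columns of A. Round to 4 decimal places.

e_1 = v_1/‖v_1‖ = (-2, 3, 2)/4.1231 = (-0.4851, 0.7276, 0.4851).
r_{12} = e_1·v_2 = -0.9701.
u_2 = v_2 + 0.9701·e_1 = (3.5294, 4.7059, -3.5294).
‖u_2‖ = 6.8599, so e_2 = (0.5145, 0.6860, -0.5145).

e_2 = (0.5145, 0.6860, -0.5145)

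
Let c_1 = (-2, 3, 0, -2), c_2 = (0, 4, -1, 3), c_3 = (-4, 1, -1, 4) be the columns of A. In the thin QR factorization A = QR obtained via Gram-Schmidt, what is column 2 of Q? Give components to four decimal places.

e_2 = (0.1444, 0.6018, -0.2046, 0.7583)

c_1 = (-2, 3, 0, -2); ‖c_1‖ = 4.1231, so e_1 = (-0.4851, 0.7276, 0.0000, -0.4851).
e_1·c_2 = (-0.4851)·0 + 0.7276·4 + 0.0000·(-1) + (-0.4851)·3 = 1.4552.
u_2 = c_2 − 1.4552·e_1 = (0.7059, 2.9412, -1.0000, 3.7059).
‖u_2‖ = 4.8870, so e_2 = (0.1444, 0.6018, -0.2046, 0.7583).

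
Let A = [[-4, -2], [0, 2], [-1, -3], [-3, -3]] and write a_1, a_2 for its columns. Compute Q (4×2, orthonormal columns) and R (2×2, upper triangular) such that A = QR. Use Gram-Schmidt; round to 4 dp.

a_1 = (-4, 0, -1, -3); ‖a_1‖ = 5.0990, so e_1 = (-0.7845, 0.0000, -0.1961, -0.5883).
e_1·a_2 = (-0.7845)·(-2) + 0.0000·2 + (-0.1961)·(-3) + (-0.5883)·(-3) = 3.9223.
u_2 = a_2 − 3.9223·e_1 = (1.0769, 2.0000, -2.2308, -0.6923).
‖u_2‖ = 3.2581, so e_2 = (0.3305, 0.6138, -0.6847, -0.2125).

Q = [[-0.7845, 0.3305], [0.0000, 0.6138], [-0.1961, -0.6847], [-0.5883, -0.2125]], R = [[5.0990, 3.9223], [0.0000, 3.2581]]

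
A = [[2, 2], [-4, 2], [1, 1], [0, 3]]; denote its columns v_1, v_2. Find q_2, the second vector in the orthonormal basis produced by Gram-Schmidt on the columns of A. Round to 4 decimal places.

q_2 = (0.5453, 0.3408, 0.2726, 0.7157)

v_1 = (2, -4, 1, 0); ‖v_1‖ = 4.5826, so q_1 = (0.4364, -0.8729, 0.2182, 0.0000).
q_1·v_2 = 0.4364·2 + (-0.8729)·2 + 0.2182·1 + 0.0000·3 = -0.6547.
u_2 = v_2 + 0.6547·q_1 = (2.2857, 1.4286, 1.1429, 3.0000).
‖u_2‖ = 4.1918, so q_2 = (0.5453, 0.3408, 0.2726, 0.7157).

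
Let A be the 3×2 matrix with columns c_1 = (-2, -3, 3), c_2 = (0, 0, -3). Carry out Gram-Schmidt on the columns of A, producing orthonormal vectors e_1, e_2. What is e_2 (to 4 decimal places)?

e_2 = (-0.3548, -0.5322, -0.7687)

e_1 = c_1/‖c_1‖ = (-2, -3, 3)/4.6904 = (-0.4264, -0.6396, 0.6396).
r_{12} = e_1·c_2 = -1.9188.
u_2 = c_2 + 1.9188·e_1 = (-0.8182, -1.2273, -1.7727).
‖u_2‖ = 2.3061, so e_2 = (-0.3548, -0.5322, -0.7687).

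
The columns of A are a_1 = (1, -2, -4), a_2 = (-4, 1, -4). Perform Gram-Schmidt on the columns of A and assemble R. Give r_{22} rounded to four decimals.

q_1 = a_1/‖a_1‖ = (1, -2, -4)/4.5826 = (0.2182, -0.4364, -0.8729).
r_{12} = q_1·a_2 = 2.1822.
u_2 = a_2 − 2.1822·q_1 = (-4.4762, 1.9524, -2.0952).
r_{22} = ‖u_2‖ = 5.3140.

r_{22} = 5.3140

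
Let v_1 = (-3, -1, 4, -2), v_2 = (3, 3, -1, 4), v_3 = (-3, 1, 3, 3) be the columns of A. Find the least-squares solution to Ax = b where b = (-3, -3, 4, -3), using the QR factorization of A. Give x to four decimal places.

v_1 = (-3, -1, 4, -2); ‖v_1‖ = 5.4772, so q_1 = (-0.5477, -0.1826, 0.7303, -0.3651).
q_1·v_2 = (-0.5477)·3 + (-0.1826)·3 + 0.7303·(-1) + (-0.3651)·4 = -4.3818.
u_2 = v_2 + 4.3818·q_1 = (0.6000, 2.2000, 2.2000, 2.4000).
‖u_2‖ = 3.9749, so q_2 = (0.1509, 0.5535, 0.5535, 0.6038).
q_1·v_3 = (-0.5477)·(-3) + (-0.1826)·1 + 0.7303·3 + (-0.3651)·3 = 2.5560; q_2·v_3 = 0.1509·(-3) + 0.5535·1 + 0.5535·3 + 0.6038·3 = 3.5724.
u_3 = v_3 − 2.5560·q_1 − 3.5724·q_2 = (-2.1392, -0.5105, -0.8439, 1.7764).
‖u_3‖ = 2.9504, so q_3 = (-0.7251, -0.1730, -0.2860, 0.6021).
Qᵀb = (6.2075, -1.7107, -0.2560).
Back-substitute: x_3 = -0.2560/2.9504 = -0.0868.
x_2 = (-1.7107 − 3.5724·(-0.0868))/3.9749 = -0.3524.
x_1 = (6.2075 + 4.3818·(-0.3524) − 2.5560·(-0.0868))/5.4772 = 0.8919.

x = (0.8919, -0.3524, -0.0868)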